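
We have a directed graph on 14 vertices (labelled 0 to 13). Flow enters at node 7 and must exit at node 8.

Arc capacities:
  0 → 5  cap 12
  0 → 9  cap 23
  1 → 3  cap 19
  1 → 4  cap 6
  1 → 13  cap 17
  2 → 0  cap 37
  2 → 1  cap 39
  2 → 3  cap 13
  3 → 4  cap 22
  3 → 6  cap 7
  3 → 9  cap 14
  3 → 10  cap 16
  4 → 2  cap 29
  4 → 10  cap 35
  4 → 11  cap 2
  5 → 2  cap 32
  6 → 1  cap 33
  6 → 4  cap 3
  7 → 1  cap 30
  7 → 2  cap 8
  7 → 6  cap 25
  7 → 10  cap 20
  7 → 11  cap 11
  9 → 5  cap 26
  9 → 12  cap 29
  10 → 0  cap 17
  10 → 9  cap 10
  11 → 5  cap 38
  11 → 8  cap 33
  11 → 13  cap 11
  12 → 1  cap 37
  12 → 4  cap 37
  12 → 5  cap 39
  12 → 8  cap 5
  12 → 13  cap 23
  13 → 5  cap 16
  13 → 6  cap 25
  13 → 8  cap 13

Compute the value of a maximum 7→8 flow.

augment #1: 7→11→8 bottleneck 11, total now 11
augment #2: 7→1→13→8 bottleneck 13, total now 24
augment #3: 7→1→4→11→8 bottleneck 2, total now 26
augment #4: 7→10→9→12→8 bottleneck 5, total now 31

Maximum flow value: 31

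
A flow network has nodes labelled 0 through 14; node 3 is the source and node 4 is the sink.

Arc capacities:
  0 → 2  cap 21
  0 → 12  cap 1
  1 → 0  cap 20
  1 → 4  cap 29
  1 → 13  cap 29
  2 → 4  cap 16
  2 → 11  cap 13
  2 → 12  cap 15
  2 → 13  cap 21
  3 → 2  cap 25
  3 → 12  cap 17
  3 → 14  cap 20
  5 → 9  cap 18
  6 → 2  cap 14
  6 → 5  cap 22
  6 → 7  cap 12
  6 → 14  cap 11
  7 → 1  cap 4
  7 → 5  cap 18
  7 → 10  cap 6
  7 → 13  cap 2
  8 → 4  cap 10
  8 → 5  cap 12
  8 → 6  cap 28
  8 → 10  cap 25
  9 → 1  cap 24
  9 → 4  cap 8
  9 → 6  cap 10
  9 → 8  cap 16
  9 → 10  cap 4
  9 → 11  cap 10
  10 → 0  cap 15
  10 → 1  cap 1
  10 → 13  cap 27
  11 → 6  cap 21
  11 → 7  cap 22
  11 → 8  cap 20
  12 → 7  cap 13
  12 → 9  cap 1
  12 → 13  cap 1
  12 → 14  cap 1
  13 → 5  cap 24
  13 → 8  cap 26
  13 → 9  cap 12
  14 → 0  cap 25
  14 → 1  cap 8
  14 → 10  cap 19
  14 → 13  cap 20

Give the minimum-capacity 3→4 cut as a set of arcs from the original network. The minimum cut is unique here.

Min-cut arcs: {(3,2), (3,14), (12,7), (12,9), (12,13), (12,14)} (total capacity 61)

augment #1: 3→2→4 push 16
augment #2: 3→12→9→4 push 1
augment #3: 3→14→1→4 push 8
augment #4: 3→2→11→8→4 push 9
augment #5: 3→12→7→1→4 push 4
augment #6: 3→12→13→8→4 push 1
augment #7: 3→14→10→1→4 push 1
augment #8: 3→14→13→9→4 push 7
augment #9: 3→14→13→9→1→4 push 4
augment #10: 3→12→7→5→9→1→4 push 9
augment #11: 3→12→14→13→9→1→4 push 1
max flow = 61; residual-reachable set from 3 gives S-side
cut edges (S→T): {(3,2), (3,14), (12,7), (12,9), (12,13), (12,14)} total cap 61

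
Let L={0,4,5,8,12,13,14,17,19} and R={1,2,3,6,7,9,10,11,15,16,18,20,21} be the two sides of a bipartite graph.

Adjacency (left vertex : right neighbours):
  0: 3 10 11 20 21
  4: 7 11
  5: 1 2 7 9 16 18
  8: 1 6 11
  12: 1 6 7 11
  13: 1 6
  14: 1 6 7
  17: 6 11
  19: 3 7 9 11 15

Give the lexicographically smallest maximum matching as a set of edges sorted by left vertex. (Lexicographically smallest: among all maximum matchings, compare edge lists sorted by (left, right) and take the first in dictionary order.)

Lex-smallest maximum matching: {(0,3), (4,7), (5,2), (8,1), (12,6), (17,11), (19,9)}

|M| = 7 (so the lex-smallest maximum matching has 7 edges)
process left vertices in ascending order; for each, take the smallest-labelled available neighbour that still permits 7 edges overall, or leave it unmatched if none does
lex-smallest matching: {0-3, 4-7, 5-2, 8-1, 12-6, 17-11, 19-9}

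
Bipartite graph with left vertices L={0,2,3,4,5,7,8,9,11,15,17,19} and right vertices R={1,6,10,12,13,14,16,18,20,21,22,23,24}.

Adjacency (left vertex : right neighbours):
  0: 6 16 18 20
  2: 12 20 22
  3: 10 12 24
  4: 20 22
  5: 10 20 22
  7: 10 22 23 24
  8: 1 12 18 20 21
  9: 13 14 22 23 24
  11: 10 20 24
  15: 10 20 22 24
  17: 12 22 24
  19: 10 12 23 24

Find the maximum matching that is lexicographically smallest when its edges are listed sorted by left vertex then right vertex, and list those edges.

|M| = 9 (so the lex-smallest maximum matching has 9 edges)
process left vertices in ascending order; for each, take the smallest-labelled available neighbour that still permits 9 edges overall, or leave it unmatched if none does
lex-smallest matching: {0-6, 2-12, 3-10, 4-20, 5-22, 7-23, 8-1, 9-13, 11-24}

Lex-smallest maximum matching: {(0,6), (2,12), (3,10), (4,20), (5,22), (7,23), (8,1), (9,13), (11,24)}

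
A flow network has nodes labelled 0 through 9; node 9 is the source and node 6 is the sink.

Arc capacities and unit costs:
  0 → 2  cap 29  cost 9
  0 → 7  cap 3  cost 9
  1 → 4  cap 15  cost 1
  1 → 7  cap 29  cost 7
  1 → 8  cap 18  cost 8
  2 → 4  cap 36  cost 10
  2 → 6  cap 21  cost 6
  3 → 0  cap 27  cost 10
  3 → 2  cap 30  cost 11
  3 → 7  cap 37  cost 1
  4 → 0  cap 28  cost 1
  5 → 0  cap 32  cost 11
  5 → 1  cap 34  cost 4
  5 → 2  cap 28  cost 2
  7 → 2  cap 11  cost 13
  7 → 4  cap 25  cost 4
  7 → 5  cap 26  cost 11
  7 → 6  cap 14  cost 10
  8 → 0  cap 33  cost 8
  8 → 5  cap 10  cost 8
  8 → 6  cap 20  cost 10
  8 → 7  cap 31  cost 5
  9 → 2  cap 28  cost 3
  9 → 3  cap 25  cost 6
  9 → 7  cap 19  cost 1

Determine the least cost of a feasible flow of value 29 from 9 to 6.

shortest-cost path #1: 9→2→6 push 21 @ unit cost 9 (adds 189)
shortest-cost path #2: 9→7→6 push 8 @ unit cost 11 (adds 88)
total cost = 277

Minimum cost for 29 units: 277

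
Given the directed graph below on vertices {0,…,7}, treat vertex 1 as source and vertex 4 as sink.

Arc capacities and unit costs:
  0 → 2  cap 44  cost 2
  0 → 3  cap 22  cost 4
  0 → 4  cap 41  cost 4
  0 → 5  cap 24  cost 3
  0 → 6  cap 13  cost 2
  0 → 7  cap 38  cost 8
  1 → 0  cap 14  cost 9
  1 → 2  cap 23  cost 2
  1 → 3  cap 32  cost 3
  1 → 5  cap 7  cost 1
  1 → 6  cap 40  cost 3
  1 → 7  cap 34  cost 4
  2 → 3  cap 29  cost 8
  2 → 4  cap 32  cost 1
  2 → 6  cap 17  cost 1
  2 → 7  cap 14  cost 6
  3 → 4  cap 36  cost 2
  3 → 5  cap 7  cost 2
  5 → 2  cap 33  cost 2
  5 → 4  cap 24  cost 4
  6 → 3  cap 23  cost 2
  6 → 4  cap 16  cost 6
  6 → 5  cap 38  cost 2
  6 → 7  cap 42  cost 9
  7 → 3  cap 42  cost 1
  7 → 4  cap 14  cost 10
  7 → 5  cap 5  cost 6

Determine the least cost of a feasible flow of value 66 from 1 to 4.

Minimum cost for 66 units: 285

shortest-cost path #1: 1→2→4 push 23 @ unit cost 3 (adds 69)
shortest-cost path #2: 1→5→2→4 push 7 @ unit cost 4 (adds 28)
shortest-cost path #3: 1→3→4 push 32 @ unit cost 5 (adds 160)
shortest-cost path #4: 1→6→3→4 push 4 @ unit cost 7 (adds 28)
total cost = 285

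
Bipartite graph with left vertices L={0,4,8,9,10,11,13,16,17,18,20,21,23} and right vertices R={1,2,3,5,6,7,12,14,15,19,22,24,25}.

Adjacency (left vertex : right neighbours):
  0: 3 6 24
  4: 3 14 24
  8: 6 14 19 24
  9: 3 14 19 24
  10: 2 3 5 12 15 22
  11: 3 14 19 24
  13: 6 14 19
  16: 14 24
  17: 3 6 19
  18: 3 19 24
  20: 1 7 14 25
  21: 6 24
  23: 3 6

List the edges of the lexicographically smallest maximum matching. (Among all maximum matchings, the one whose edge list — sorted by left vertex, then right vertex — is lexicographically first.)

|M| = 7 (so the lex-smallest maximum matching has 7 edges)
process left vertices in ascending order; for each, take the smallest-labelled available neighbour that still permits 7 edges overall, or leave it unmatched if none does
lex-smallest matching: {0-3, 4-14, 8-6, 9-19, 10-2, 11-24, 20-1}

Lex-smallest maximum matching: {(0,3), (4,14), (8,6), (9,19), (10,2), (11,24), (20,1)}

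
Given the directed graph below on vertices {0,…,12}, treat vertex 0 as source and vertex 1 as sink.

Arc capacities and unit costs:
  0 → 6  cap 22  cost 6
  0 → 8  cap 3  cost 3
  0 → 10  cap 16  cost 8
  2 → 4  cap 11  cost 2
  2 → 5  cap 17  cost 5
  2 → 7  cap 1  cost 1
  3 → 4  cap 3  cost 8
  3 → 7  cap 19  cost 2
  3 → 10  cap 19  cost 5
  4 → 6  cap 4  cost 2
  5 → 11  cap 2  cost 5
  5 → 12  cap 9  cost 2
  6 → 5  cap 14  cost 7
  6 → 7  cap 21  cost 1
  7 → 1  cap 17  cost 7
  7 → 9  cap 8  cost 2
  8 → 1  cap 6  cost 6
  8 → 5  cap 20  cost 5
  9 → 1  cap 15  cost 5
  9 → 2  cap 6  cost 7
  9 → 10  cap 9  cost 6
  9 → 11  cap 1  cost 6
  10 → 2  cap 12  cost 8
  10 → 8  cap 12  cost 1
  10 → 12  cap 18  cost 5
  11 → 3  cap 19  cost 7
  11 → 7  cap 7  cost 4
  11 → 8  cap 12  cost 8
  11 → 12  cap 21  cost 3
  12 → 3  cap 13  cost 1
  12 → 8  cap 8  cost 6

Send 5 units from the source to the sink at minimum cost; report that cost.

shortest-cost path #1: 0→8→1 push 3 @ unit cost 9 (adds 27)
shortest-cost path #2: 0→6→7→1 push 2 @ unit cost 14 (adds 28)
total cost = 55

Minimum cost for 5 units: 55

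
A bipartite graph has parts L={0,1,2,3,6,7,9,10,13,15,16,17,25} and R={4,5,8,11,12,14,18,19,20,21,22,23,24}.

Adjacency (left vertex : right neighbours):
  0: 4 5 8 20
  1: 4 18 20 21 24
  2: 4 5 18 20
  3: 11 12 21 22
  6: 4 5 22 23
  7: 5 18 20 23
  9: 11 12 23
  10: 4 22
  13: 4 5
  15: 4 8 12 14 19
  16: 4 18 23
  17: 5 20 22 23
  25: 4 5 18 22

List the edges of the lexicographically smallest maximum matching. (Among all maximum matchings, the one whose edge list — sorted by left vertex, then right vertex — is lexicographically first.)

|M| = 11 (so the lex-smallest maximum matching has 11 edges)
process left vertices in ascending order; for each, take the smallest-labelled available neighbour that still permits 11 edges overall, or leave it unmatched if none does
lex-smallest matching: {0-8, 1-21, 2-4, 3-11, 6-5, 7-18, 9-12, 10-22, 15-14, 16-23, 17-20}

Lex-smallest maximum matching: {(0,8), (1,21), (2,4), (3,11), (6,5), (7,18), (9,12), (10,22), (15,14), (16,23), (17,20)}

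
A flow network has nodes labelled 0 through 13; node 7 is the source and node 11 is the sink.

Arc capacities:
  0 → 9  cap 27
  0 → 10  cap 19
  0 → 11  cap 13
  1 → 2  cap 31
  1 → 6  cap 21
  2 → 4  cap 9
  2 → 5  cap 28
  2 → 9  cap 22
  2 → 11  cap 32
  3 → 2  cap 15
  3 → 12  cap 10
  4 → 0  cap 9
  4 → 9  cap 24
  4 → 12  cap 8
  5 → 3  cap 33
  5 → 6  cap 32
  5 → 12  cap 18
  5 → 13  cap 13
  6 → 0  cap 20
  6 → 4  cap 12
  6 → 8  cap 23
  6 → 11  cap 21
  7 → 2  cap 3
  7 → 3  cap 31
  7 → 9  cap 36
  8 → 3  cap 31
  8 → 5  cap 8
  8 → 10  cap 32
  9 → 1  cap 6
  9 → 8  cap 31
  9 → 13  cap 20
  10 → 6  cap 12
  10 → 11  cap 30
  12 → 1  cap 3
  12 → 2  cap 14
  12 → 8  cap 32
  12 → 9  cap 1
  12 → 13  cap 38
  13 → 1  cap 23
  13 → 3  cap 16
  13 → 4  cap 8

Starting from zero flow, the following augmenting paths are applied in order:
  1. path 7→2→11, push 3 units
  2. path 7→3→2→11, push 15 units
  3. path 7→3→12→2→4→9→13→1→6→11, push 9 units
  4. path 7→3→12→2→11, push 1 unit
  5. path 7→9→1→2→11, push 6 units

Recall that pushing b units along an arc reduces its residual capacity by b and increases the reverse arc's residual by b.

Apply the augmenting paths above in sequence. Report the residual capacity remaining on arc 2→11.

after path 1 (7→2→11, push 3): res(2,11)=29
after path 2 (7→3→2→11, push 15): res(2,11)=14
after path 3 (7→3→12→2→4→9→13→1→6→11, push 9): res(2,11)=14
after path 4 (7→3→12→2→11, push 1): res(2,11)=13
after path 5 (7→9→1→2→11, push 6): res(2,11)=7

Residual capacity of (2,11): 7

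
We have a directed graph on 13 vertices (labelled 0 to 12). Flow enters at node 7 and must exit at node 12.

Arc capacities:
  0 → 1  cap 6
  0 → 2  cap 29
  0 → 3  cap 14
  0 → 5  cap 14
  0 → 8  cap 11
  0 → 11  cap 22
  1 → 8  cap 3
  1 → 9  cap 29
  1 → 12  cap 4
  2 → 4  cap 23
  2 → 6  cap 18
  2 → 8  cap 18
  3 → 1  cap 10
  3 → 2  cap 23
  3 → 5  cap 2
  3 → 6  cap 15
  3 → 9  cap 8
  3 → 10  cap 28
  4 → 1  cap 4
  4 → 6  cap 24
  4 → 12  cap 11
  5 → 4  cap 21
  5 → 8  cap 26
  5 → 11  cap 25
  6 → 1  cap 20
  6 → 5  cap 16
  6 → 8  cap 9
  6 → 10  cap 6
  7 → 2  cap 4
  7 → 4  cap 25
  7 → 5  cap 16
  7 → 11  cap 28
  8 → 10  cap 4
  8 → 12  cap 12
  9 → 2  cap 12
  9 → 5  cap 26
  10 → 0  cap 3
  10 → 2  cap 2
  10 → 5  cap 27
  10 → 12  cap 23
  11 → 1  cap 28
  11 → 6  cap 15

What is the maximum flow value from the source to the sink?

augment #1: 7→4→12 bottleneck 11, total now 11
augment #2: 7→2→8→12 bottleneck 4, total now 15
augment #3: 7→4→1→12 bottleneck 4, total now 19
augment #4: 7→5→8→12 bottleneck 8, total now 27
augment #5: 7→4→6→10→12 bottleneck 6, total now 33
augment #6: 7→5→8→10→12 bottleneck 4, total now 37

Maximum flow value: 37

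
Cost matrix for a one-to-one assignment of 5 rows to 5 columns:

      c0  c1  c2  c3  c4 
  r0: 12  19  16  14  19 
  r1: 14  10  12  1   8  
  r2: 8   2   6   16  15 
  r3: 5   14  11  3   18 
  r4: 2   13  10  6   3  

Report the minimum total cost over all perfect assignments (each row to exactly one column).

Minimum assignment cost: 27

optimal assignment: row0→col2 (cost 16), row1→col3 (cost 1), row2→col1 (cost 2), row3→col0 (cost 5), row4→col4 (cost 3)
total = 16 + 1 + 2 + 5 + 3 = 27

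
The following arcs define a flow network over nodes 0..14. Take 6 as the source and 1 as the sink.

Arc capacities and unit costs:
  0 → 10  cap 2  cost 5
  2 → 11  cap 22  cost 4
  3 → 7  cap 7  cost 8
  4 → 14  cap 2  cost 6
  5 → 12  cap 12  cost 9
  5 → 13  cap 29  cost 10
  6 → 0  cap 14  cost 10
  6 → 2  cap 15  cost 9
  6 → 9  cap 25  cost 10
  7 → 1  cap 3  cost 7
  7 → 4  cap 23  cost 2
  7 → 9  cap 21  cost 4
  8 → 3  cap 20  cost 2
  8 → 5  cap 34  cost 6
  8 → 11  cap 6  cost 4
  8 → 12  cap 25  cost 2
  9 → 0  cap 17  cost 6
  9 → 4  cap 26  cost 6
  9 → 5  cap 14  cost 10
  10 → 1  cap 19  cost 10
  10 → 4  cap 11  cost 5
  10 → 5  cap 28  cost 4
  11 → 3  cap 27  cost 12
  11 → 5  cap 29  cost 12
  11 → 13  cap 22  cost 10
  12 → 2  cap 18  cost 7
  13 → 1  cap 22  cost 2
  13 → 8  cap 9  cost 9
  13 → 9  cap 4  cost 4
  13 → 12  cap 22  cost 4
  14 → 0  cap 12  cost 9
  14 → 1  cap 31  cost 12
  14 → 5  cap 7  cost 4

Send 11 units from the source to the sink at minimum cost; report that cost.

Minimum cost for 11 units: 275

shortest-cost path #1: 6→0→10→1 push 2 @ unit cost 25 (adds 50)
shortest-cost path #2: 6→2→11→13→1 push 9 @ unit cost 25 (adds 225)
total cost = 275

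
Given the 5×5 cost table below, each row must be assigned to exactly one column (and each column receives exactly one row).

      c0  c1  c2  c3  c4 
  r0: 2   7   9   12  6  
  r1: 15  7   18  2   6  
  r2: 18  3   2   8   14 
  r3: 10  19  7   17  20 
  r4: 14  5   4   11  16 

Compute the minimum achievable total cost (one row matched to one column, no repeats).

Minimum assignment cost: 25

one of 2 optimal assignments: row0→col4 (cost 6), row1→col3 (cost 2), row2→col1 (cost 3), row3→col0 (cost 10), row4→col2 (cost 4)
total = 6 + 2 + 3 + 10 + 4 = 25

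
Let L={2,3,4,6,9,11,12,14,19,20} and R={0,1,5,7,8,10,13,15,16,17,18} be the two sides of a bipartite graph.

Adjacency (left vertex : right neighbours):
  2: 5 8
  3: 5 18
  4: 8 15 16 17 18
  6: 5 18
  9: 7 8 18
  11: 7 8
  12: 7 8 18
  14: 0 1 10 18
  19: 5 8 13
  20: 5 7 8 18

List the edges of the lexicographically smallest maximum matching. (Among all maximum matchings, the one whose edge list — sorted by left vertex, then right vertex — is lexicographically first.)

|M| = 7 (so the lex-smallest maximum matching has 7 edges)
process left vertices in ascending order; for each, take the smallest-labelled available neighbour that still permits 7 edges overall, or leave it unmatched if none does
lex-smallest matching: {2-5, 3-18, 4-15, 9-7, 11-8, 14-0, 19-13}

Lex-smallest maximum matching: {(2,5), (3,18), (4,15), (9,7), (11,8), (14,0), (19,13)}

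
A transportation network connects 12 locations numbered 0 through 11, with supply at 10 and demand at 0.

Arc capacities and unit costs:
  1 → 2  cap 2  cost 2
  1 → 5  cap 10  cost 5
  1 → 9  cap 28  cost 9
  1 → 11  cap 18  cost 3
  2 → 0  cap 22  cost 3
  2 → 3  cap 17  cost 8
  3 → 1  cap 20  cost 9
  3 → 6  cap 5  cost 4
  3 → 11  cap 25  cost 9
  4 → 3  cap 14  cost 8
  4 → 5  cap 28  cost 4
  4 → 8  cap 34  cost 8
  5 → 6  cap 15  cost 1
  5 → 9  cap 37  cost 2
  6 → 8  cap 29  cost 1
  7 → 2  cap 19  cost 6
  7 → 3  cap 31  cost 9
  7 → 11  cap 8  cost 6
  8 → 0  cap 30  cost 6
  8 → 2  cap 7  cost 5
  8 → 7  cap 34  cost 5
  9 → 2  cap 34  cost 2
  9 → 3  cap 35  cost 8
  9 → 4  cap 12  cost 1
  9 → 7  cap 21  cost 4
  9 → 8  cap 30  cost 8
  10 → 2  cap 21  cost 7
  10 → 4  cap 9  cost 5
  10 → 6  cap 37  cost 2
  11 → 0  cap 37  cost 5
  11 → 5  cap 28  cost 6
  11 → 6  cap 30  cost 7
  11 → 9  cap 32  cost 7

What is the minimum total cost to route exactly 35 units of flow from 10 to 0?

Minimum cost for 35 units: 321

shortest-cost path #1: 10→6→8→0 push 29 @ unit cost 9 (adds 261)
shortest-cost path #2: 10→2→0 push 6 @ unit cost 10 (adds 60)
total cost = 321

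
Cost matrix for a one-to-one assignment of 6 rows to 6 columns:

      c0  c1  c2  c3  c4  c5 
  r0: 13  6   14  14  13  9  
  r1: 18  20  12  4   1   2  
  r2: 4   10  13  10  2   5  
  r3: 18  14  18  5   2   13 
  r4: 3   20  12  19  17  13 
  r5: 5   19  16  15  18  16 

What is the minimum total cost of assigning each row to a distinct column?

Minimum assignment cost: 32

optimal assignment: row0→col1 (cost 6), row1→col5 (cost 2), row2→col4 (cost 2), row3→col3 (cost 5), row4→col2 (cost 12), row5→col0 (cost 5)
total = 6 + 2 + 2 + 5 + 12 + 5 = 32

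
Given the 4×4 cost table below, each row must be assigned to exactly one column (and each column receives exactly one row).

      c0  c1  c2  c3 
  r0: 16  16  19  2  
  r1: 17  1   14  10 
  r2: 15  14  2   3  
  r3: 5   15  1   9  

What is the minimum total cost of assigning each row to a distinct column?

optimal assignment: row0→col3 (cost 2), row1→col1 (cost 1), row2→col2 (cost 2), row3→col0 (cost 5)
total = 2 + 1 + 2 + 5 = 10

Minimum assignment cost: 10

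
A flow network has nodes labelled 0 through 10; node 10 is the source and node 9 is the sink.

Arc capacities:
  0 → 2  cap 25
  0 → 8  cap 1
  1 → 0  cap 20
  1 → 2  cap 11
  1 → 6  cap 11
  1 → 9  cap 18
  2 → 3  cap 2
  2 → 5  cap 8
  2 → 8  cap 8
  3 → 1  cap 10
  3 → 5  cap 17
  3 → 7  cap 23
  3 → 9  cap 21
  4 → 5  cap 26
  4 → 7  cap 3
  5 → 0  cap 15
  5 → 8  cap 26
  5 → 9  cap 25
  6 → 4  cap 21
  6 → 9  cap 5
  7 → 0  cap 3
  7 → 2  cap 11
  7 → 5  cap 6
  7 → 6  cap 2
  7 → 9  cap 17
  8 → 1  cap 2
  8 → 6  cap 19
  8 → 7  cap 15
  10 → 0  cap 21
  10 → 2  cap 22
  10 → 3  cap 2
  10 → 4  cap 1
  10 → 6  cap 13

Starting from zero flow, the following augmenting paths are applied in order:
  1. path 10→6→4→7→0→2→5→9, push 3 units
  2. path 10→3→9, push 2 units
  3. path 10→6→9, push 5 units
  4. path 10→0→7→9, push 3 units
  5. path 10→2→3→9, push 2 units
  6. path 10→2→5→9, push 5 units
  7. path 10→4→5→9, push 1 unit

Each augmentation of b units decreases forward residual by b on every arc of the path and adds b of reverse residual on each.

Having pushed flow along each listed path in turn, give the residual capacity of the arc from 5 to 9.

Residual capacity of (5,9): 16

after path 1 (10→6→4→7→0→2→5→9, push 3): res(5,9)=22
after path 2 (10→3→9, push 2): res(5,9)=22
after path 3 (10→6→9, push 5): res(5,9)=22
after path 4 (10→0→7→9, push 3): res(5,9)=22
after path 5 (10→2→3→9, push 2): res(5,9)=22
after path 6 (10→2→5→9, push 5): res(5,9)=17
after path 7 (10→4→5→9, push 1): res(5,9)=16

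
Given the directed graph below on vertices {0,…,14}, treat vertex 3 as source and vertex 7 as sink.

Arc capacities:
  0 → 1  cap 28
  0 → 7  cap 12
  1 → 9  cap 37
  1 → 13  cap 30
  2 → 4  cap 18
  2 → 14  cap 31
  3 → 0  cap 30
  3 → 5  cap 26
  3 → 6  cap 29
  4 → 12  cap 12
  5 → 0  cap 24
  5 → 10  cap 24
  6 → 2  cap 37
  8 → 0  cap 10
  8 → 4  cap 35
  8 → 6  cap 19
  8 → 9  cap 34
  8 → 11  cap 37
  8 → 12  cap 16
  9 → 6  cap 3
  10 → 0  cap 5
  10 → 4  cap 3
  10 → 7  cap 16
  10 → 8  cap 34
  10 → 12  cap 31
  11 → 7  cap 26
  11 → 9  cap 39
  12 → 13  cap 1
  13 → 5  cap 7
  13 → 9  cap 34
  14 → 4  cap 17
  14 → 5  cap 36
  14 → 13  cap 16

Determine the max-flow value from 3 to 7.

Maximum flow value: 36

augment #1: 3→0→7 bottleneck 12, total now 12
augment #2: 3→5→10→7 bottleneck 16, total now 28
augment #3: 3→5→10→8→11→7 bottleneck 8, total now 36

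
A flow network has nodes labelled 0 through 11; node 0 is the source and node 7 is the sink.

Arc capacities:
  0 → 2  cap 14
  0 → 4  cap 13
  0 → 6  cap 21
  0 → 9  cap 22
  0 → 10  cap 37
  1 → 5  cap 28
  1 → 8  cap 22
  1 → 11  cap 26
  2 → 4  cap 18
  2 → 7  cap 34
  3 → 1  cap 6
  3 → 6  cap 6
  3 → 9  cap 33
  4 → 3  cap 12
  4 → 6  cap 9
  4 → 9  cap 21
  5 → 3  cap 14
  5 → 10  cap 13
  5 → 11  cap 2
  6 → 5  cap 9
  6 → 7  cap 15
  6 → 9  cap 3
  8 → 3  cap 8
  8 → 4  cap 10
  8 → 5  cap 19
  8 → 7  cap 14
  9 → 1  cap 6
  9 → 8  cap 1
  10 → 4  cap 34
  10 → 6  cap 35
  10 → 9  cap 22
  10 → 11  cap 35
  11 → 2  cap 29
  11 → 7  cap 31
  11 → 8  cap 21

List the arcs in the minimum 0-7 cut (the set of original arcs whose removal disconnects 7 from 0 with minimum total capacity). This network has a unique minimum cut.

Min-cut arcs: {(0,2), (3,1), (5,11), (6,7), (9,1), (9,8), (10,11)} (total capacity 79)

augment #1: 0→2→7 push 14
augment #2: 0→6→7 push 15
augment #3: 0→9→8→7 push 1
augment #4: 0→10→11→7 push 31
augment #5: 0→9→1→8→7 push 6
augment #6: 0→10→11→2→7 push 4
augment #7: 0→4→3→1→8→7 push 6
augment #8: 0→6→5→11→2→7 push 2
max flow = 79; residual-reachable set from 0 gives S-side
cut edges (S→T): {(0,2), (3,1), (5,11), (6,7), (9,1), (9,8), (10,11)} total cap 79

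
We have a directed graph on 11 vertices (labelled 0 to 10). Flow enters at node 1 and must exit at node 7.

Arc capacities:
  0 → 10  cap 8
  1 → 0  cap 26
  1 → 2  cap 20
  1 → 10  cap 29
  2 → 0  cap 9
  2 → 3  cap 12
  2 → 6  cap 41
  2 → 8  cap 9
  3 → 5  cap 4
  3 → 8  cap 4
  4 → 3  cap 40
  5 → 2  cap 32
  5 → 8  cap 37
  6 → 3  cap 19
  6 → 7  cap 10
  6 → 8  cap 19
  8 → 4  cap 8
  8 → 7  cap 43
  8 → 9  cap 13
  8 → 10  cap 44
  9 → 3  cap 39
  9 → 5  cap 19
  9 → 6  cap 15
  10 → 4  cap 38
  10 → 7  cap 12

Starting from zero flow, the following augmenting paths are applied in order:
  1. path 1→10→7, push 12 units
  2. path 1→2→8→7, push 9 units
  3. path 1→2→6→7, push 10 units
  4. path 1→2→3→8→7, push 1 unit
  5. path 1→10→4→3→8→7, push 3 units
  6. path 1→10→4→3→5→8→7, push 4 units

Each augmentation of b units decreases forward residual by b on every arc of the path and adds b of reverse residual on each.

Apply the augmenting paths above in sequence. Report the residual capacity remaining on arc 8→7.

after path 1 (1→10→7, push 12): res(8,7)=43
after path 2 (1→2→8→7, push 9): res(8,7)=34
after path 3 (1→2→6→7, push 10): res(8,7)=34
after path 4 (1→2→3→8→7, push 1): res(8,7)=33
after path 5 (1→10→4→3→8→7, push 3): res(8,7)=30
after path 6 (1→10→4→3→5→8→7, push 4): res(8,7)=26

Residual capacity of (8,7): 26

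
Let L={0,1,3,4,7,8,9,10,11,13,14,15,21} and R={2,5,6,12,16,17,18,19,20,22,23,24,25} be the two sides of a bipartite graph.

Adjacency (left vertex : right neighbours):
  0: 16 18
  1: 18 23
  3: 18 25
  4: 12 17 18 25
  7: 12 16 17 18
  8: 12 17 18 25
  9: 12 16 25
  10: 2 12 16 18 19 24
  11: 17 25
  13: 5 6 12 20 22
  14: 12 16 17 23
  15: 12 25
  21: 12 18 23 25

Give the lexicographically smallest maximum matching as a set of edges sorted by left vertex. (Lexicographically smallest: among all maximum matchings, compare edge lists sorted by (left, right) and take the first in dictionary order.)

Lex-smallest maximum matching: {(0,16), (1,18), (3,25), (4,12), (7,17), (10,2), (13,5), (14,23)}

|M| = 8 (so the lex-smallest maximum matching has 8 edges)
process left vertices in ascending order; for each, take the smallest-labelled available neighbour that still permits 8 edges overall, or leave it unmatched if none does
lex-smallest matching: {0-16, 1-18, 3-25, 4-12, 7-17, 10-2, 13-5, 14-23}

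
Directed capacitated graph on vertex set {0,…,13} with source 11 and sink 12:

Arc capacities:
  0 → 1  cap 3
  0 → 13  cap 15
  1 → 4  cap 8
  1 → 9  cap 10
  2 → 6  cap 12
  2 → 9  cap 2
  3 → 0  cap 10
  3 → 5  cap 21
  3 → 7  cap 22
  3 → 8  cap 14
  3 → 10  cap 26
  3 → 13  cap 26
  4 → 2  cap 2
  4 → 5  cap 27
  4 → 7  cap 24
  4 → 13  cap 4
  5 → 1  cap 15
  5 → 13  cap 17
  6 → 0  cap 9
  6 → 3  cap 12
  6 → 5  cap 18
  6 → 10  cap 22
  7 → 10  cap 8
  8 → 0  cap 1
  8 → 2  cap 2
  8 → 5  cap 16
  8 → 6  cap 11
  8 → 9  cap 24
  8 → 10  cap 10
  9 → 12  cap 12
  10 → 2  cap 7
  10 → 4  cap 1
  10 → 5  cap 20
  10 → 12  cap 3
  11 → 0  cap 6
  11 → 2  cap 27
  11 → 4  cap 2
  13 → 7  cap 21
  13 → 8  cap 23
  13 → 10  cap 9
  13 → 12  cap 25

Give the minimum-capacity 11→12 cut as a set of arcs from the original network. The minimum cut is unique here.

augment #1: 11→0→13→12 push 6
augment #2: 11→2→9→12 push 2
augment #3: 11→4→13→12 push 2
augment #4: 11→2→6→10→12 push 3
augment #5: 11→2→6→0→13→12 push 9
max flow = 22; residual-reachable set from 11 gives S-side
cut edges (S→T): {(2,6), (2,9), (11,0), (11,4)} total cap 22

Min-cut arcs: {(2,6), (2,9), (11,0), (11,4)} (total capacity 22)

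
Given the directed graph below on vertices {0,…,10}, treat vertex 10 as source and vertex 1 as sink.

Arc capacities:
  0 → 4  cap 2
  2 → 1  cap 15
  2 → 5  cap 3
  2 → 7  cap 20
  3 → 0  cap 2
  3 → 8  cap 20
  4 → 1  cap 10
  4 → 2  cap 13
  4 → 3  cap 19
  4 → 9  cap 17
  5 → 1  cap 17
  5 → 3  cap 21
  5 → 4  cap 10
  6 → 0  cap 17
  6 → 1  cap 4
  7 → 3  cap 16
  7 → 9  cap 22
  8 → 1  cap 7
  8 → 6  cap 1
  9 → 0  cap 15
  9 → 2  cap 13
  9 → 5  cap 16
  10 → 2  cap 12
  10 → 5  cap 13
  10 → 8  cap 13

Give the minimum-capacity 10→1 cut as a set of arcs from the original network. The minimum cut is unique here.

augment #1: 10→2→1 push 12
augment #2: 10→5→1 push 13
augment #3: 10→8→1 push 7
augment #4: 10→8→6→1 push 1
max flow = 33; residual-reachable set from 10 gives S-side
cut edges (S→T): {(8,1), (8,6), (10,2), (10,5)} total cap 33

Min-cut arcs: {(8,1), (8,6), (10,2), (10,5)} (total capacity 33)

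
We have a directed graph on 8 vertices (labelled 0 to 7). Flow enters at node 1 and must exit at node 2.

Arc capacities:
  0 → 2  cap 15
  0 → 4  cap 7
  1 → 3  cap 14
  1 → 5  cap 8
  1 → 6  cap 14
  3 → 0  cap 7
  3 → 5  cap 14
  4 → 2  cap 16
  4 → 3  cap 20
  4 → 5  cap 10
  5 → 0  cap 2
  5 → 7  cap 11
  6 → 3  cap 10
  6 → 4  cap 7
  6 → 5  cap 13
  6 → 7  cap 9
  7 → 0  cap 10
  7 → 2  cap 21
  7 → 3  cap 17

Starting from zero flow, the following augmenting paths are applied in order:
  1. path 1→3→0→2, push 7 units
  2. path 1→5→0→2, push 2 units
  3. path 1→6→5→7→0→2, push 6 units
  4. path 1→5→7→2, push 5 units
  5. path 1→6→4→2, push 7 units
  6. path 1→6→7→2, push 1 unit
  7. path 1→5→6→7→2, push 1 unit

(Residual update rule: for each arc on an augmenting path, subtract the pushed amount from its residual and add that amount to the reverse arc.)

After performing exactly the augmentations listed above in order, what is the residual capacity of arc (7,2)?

Residual capacity of (7,2): 14

after path 1 (1→3→0→2, push 7): res(7,2)=21
after path 2 (1→5→0→2, push 2): res(7,2)=21
after path 3 (1→6→5→7→0→2, push 6): res(7,2)=21
after path 4 (1→5→7→2, push 5): res(7,2)=16
after path 5 (1→6→4→2, push 7): res(7,2)=16
after path 6 (1→6→7→2, push 1): res(7,2)=15
after path 7 (1→5→6→7→2, push 1): res(7,2)=14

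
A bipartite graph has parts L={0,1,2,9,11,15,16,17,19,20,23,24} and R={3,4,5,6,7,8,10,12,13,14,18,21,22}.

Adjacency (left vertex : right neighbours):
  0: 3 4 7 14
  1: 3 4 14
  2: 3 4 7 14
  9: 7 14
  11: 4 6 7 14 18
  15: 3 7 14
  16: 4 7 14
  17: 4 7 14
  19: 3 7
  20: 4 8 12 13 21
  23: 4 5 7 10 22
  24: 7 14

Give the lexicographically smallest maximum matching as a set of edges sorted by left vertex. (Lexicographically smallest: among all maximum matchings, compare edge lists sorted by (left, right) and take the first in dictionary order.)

|M| = 7 (so the lex-smallest maximum matching has 7 edges)
process left vertices in ascending order; for each, take the smallest-labelled available neighbour that still permits 7 edges overall, or leave it unmatched if none does
lex-smallest matching: {0-3, 1-4, 2-7, 9-14, 11-6, 20-8, 23-5}

Lex-smallest maximum matching: {(0,3), (1,4), (2,7), (9,14), (11,6), (20,8), (23,5)}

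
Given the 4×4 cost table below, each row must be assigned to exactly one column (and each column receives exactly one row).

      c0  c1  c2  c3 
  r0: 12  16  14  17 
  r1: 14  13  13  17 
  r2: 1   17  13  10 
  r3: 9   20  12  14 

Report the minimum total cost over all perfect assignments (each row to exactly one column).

Minimum assignment cost: 42

optimal assignment: row0→col2 (cost 14), row1→col1 (cost 13), row2→col0 (cost 1), row3→col3 (cost 14)
total = 14 + 13 + 1 + 14 = 42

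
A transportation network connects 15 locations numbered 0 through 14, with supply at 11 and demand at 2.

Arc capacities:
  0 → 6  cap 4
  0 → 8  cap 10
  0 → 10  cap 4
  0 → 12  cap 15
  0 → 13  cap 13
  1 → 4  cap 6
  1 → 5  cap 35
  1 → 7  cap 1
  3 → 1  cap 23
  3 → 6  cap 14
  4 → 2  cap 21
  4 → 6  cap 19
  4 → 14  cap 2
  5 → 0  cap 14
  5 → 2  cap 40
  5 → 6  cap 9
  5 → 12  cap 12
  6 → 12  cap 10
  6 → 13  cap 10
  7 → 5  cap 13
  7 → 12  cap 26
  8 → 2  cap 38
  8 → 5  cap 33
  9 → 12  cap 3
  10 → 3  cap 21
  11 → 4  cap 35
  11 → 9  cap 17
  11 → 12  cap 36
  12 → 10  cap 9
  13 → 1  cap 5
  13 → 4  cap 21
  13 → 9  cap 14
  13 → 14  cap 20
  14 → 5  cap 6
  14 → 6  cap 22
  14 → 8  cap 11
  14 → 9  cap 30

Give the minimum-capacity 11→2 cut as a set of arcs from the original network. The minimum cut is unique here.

Min-cut arcs: {(4,2), (4,14), (6,13), (12,10)} (total capacity 42)

augment #1: 11→4→2 push 21
augment #2: 11→4→14→5→2 push 2
augment #3: 11→4→6→13→1→5→2 push 5
augment #4: 11→4→6→13→14→5→2 push 4
augment #5: 11→4→6→13→14→8→2 push 1
augment #6: 11→12→10→3→1→5→2 push 9
max flow = 42; residual-reachable set from 11 gives S-side
cut edges (S→T): {(4,2), (4,14), (6,13), (12,10)} total cap 42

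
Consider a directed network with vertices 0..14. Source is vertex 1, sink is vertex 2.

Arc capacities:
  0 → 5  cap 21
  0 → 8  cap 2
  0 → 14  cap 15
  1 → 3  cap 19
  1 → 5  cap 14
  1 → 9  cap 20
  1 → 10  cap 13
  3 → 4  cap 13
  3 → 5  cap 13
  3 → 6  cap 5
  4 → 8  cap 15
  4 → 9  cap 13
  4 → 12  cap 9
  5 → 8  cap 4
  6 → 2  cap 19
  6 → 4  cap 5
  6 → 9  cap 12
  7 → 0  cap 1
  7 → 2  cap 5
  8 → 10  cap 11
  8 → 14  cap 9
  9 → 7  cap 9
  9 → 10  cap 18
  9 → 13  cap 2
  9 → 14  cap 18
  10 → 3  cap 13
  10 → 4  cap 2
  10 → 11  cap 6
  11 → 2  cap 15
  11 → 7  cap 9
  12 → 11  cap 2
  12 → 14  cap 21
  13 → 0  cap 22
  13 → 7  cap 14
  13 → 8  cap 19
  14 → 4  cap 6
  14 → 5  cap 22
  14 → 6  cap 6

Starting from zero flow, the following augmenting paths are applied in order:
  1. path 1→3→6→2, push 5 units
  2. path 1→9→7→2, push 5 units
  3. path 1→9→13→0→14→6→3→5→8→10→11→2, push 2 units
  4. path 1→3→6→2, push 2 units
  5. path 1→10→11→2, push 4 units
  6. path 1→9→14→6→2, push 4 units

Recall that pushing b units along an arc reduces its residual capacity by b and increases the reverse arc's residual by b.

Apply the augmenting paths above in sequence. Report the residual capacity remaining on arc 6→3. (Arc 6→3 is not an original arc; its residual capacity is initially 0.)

after path 1 (1→3→6→2, push 5): res(6,3)=5
after path 2 (1→9→7→2, push 5): res(6,3)=5
after path 3 (1→9→13→0→14→6→3→5→8→10→11→2, push 2): res(6,3)=3
after path 4 (1→3→6→2, push 2): res(6,3)=5
after path 5 (1→10→11→2, push 4): res(6,3)=5
after path 6 (1→9→14→6→2, push 4): res(6,3)=5

Residual capacity of (6,3): 5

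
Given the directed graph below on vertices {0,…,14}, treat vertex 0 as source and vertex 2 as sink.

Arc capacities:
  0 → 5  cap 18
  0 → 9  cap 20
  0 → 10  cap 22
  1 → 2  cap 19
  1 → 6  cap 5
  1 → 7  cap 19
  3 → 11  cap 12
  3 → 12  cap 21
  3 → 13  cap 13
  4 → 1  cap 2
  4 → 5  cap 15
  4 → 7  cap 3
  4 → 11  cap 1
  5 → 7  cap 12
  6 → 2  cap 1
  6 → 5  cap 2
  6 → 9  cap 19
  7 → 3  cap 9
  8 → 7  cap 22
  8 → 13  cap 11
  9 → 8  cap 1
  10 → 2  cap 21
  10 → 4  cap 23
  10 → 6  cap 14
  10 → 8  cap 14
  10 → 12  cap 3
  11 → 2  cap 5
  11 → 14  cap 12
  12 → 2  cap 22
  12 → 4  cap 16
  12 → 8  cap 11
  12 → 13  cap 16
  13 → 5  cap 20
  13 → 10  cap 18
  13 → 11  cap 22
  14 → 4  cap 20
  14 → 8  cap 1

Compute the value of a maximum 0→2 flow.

Maximum flow value: 32

augment #1: 0→10→2 bottleneck 21, total now 21
augment #2: 0→10→6→2 bottleneck 1, total now 22
augment #3: 0→5→7→3→11→2 bottleneck 5, total now 27
augment #4: 0→5→7→3→12→2 bottleneck 4, total now 31
augment #5: 0→9→8→13→10→12→2 bottleneck 1, total now 32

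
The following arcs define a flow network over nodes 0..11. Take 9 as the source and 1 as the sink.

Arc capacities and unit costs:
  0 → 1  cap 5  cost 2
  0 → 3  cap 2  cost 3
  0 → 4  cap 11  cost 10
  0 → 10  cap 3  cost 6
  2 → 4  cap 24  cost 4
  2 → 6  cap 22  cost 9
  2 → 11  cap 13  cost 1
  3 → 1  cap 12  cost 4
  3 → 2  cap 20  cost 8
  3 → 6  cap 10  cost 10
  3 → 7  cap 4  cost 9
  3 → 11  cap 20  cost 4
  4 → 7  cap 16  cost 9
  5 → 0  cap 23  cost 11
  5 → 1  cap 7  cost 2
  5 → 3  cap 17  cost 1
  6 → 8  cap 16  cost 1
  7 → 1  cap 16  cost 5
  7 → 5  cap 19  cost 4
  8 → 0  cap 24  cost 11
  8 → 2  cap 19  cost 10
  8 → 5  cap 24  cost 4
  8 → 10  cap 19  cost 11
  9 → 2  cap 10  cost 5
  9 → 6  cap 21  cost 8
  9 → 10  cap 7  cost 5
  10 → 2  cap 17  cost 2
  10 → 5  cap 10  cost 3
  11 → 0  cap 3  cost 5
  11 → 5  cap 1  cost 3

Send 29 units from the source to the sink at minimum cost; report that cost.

shortest-cost path #1: 9→10→5→1 push 7 @ unit cost 10 (adds 70)
shortest-cost path #2: 9→2→11→0→1 push 3 @ unit cost 13 (adds 39)
shortest-cost path #3: 9→2→11→5→3→1 push 1 @ unit cost 14 (adds 14)
shortest-cost path #4: 9→6→8→5→3→1 push 11 @ unit cost 18 (adds 198)
shortest-cost path #5: 9→6→8→0→1 push 2 @ unit cost 22 (adds 44)
shortest-cost path #6: 9→2→4→7→1 push 5 @ unit cost 23 (adds 115)
total cost = 480

Minimum cost for 29 units: 480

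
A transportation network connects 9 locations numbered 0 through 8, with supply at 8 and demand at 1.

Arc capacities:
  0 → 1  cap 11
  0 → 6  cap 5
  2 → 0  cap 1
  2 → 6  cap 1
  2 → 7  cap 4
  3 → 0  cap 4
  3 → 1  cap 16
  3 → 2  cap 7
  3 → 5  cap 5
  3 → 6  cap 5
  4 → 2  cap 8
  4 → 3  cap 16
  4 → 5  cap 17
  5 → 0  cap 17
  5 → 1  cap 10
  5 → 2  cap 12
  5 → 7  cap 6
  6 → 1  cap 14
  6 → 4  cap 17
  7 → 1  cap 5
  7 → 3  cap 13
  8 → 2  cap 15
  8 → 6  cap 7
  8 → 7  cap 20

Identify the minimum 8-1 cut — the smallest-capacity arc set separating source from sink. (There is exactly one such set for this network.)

Min-cut arcs: {(2,0), (2,6), (7,1), (7,3), (8,6)} (total capacity 27)

augment #1: 8→6→1 push 7
augment #2: 8→7→1 push 5
augment #3: 8→2→0→1 push 1
augment #4: 8→2→6→1 push 1
augment #5: 8→7→3→1 push 13
max flow = 27; residual-reachable set from 8 gives S-side
cut edges (S→T): {(2,0), (2,6), (7,1), (7,3), (8,6)} total cap 27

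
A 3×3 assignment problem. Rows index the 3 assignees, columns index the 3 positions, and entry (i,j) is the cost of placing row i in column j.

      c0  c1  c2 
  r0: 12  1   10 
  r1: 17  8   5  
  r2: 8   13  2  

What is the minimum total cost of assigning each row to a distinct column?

optimal assignment: row0→col1 (cost 1), row1→col2 (cost 5), row2→col0 (cost 8)
total = 1 + 5 + 8 = 14

Minimum assignment cost: 14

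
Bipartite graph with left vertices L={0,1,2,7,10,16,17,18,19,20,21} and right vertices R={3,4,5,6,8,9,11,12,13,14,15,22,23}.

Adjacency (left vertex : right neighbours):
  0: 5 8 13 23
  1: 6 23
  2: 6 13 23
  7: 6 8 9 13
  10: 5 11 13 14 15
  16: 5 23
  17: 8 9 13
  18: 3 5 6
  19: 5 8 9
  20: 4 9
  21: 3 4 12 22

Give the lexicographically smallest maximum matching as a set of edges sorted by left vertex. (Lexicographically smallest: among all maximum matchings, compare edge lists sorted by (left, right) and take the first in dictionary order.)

|M| = 10 (so the lex-smallest maximum matching has 10 edges)
process left vertices in ascending order; for each, take the smallest-labelled available neighbour that still permits 10 edges overall, or leave it unmatched if none does
lex-smallest matching: {0-5, 1-6, 2-13, 7-8, 10-11, 16-23, 17-9, 18-3, 20-4, 21-12}

Lex-smallest maximum matching: {(0,5), (1,6), (2,13), (7,8), (10,11), (16,23), (17,9), (18,3), (20,4), (21,12)}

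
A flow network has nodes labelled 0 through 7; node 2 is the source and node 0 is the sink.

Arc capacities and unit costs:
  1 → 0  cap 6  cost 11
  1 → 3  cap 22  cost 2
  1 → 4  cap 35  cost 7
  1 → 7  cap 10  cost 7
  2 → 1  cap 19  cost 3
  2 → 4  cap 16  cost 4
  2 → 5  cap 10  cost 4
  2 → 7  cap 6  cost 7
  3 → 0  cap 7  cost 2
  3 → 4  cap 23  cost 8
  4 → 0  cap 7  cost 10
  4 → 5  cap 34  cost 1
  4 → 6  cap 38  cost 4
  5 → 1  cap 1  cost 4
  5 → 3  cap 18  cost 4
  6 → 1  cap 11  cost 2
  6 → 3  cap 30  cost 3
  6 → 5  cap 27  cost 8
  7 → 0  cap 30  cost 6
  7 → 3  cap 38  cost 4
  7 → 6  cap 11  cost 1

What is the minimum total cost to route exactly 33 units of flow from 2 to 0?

Minimum cost for 33 units: 424

shortest-cost path #1: 2→1→3→0 push 7 @ unit cost 7 (adds 49)
shortest-cost path #2: 2→7→0 push 6 @ unit cost 13 (adds 78)
shortest-cost path #3: 2→4→0 push 7 @ unit cost 14 (adds 98)
shortest-cost path #4: 2→1→0 push 6 @ unit cost 14 (adds 84)
shortest-cost path #5: 2→1→7→0 push 6 @ unit cost 16 (adds 96)
shortest-cost path #6: 2→5→3→1→7→0 push 1 @ unit cost 19 (adds 19)
total cost = 424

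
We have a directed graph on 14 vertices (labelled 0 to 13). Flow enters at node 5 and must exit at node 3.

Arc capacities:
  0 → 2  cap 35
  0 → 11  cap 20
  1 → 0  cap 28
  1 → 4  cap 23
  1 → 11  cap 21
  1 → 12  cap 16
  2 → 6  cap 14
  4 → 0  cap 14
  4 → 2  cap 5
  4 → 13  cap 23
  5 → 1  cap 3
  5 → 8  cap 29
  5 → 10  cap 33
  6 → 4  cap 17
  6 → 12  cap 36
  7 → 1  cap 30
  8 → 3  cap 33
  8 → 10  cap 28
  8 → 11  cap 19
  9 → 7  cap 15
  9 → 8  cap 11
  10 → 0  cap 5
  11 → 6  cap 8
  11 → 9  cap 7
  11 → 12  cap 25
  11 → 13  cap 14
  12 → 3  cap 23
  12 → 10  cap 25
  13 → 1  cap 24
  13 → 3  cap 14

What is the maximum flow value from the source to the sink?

augment #1: 5→8→3 bottleneck 29, total now 29
augment #2: 5→1→12→3 bottleneck 3, total now 32
augment #3: 5→10→0→11→12→3 bottleneck 5, total now 37

Maximum flow value: 37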